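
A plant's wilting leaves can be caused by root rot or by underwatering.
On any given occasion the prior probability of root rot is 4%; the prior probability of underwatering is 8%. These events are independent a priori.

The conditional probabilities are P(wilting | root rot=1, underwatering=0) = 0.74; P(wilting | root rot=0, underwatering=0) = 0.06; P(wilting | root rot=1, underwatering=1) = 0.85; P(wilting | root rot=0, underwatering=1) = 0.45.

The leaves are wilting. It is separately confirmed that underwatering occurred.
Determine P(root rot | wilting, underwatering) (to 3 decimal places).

P(wilting | underwatering) = 0.45*0.96 + 0.85*0.04 = 0.432000 + 0.034000 = 0.466000
The root rot-present share is 0.85*0.04 = 0.034000.
So P(root rot | wilting, underwatering) = 0.034000/0.466000 ≈ 0.073.

P(root rot | wilting, underwatering) ≈ 0.073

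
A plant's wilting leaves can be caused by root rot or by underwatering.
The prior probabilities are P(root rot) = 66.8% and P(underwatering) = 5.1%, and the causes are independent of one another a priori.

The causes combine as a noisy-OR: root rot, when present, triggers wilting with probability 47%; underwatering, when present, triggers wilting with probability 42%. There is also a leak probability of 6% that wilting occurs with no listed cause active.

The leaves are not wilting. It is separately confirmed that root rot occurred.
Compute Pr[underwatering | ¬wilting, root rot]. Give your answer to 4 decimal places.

Under noisy-OR, P(wilting | causes) = 1 − (1−0.06)·∏(1−qᵢ) over the active causes.
Sum P(¬wilting|·) weighted by the priors over both values of underwatering:
  P(¬wilting | root rot) = 0.4982*0.949 + 0.288956*0.051
        = 0.472792 + 0.014737 = 0.487529
Keeping only the underwatering-present terms gives 0.014737, so
  P(underwatering | ¬wilting, root rot) = 0.014737 / 0.487529 ≈ 0.0302

Pr[underwatering | ¬wilting, root rot] ≈ 0.0302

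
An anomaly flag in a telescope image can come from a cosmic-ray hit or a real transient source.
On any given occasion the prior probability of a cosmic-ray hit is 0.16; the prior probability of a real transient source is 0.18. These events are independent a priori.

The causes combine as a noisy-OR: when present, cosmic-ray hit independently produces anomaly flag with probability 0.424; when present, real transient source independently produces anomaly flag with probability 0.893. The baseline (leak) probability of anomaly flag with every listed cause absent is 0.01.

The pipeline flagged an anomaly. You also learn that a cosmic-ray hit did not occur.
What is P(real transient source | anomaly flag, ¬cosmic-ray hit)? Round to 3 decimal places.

Under noisy-OR, P(anomaly flag | causes) = 1 − (1−0.01)·∏(1−qᵢ) over the active causes.
For the numerator, keep only real transient source=true terms: 0.89407×0.18 = 0.160933
The normalizing constant is 0.01×0.82 + 0.89407×0.18 = 0.169133
Posterior = 0.160933 / 0.169133 ≈ 0.952

P(real transient source | anomaly flag, ¬cosmic-ray hit) ≈ 0.952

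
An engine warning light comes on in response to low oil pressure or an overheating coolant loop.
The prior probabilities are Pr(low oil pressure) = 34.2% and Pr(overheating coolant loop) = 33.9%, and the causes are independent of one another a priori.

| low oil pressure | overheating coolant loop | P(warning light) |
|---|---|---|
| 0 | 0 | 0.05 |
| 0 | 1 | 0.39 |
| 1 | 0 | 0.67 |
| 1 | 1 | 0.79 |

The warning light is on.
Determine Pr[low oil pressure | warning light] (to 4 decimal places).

P(warning light) = 0.05*0.658*0.661 + 0.39*0.658*0.339 + 0.67*0.342*0.661 + 0.79*0.342*0.339 = 0.021747 + 0.086994 + 0.151462 + 0.091591 = 0.351794
The low oil pressure-present share is 0.151462 + 0.091591 = 0.243053.
So P(low oil pressure | warning light) = 0.243053/0.351794 ≈ 0.6909.

Pr[low oil pressure | warning light] ≈ 0.6909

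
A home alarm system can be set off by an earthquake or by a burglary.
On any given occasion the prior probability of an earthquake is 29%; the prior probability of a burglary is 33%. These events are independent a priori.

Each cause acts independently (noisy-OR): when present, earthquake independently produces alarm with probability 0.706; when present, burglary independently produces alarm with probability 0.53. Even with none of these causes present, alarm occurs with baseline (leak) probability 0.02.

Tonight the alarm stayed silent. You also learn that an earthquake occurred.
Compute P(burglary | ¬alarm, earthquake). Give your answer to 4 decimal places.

P(burglary | ¬alarm, earthquake) ≈ 0.1880

Under noisy-OR, P(alarm | causes) = 1 − (1−0.02)·∏(1−qᵢ) over the active causes.
Weight on burglary=true, given the evidence: 0.135416×0.33 = 0.044687
The normalizing constant is 0.28812×0.67 + 0.135416×0.33 = 0.237727
P(burglary | ¬alarm, earthquake) = 0.044687/0.237727 ≈ 0.1880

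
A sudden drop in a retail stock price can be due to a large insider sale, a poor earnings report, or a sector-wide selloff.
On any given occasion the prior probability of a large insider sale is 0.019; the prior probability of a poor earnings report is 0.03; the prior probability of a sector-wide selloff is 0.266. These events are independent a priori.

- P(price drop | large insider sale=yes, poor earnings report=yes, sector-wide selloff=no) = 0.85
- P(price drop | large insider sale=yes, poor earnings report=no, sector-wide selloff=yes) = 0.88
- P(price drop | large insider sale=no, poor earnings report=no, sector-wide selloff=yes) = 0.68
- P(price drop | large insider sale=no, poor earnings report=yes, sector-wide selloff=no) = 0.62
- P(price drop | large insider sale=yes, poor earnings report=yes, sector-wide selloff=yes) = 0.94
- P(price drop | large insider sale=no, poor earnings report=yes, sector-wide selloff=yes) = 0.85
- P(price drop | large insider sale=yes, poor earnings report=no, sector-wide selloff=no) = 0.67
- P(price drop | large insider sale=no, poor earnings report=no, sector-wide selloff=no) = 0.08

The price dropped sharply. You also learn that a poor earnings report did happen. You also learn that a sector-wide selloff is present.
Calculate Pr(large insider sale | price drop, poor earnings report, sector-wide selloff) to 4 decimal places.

P(price drop | poor earnings report, sector-wide selloff) = 0.85·0.981 + 0.94·0.019 = 0.833850 + 0.017860 = 0.851710
The large insider sale-present share is 0.94·0.019 = 0.017860.
Hence the posterior is 0.017860/0.851710 ≈ 0.0210.

Pr(large insider sale | price drop, poor earnings report, sector-wide selloff) ≈ 0.0210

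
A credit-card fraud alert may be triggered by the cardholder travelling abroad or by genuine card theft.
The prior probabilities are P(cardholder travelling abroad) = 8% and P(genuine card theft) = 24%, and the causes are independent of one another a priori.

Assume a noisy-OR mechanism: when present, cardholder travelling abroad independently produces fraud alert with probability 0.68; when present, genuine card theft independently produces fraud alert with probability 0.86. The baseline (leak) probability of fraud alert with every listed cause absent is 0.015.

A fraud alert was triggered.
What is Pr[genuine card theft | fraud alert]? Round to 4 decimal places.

Under noisy-OR, P(fraud alert | causes) = 1 − (1−0.015)·∏(1−qᵢ) over the active causes.
Sum P(fraud alert|·) weighted by the priors over the 4 (cardholder travelling abroad, genuine card theft) configurations:
  P(fraud alert) = 0.015*0.92*0.76 + 0.8621*0.92*0.24 + 0.6848*0.08*0.76 + 0.955872*0.08*0.24
        = 0.010488 + 0.190352 + 0.041636 + 0.018353 = 0.260829
Keeping only the genuine card theft-present terms gives 0.208705, so
  P(genuine card theft | fraud alert) = 0.208705 / 0.260829 ≈ 0.8002

Pr[genuine card theft | fraud alert] ≈ 0.8002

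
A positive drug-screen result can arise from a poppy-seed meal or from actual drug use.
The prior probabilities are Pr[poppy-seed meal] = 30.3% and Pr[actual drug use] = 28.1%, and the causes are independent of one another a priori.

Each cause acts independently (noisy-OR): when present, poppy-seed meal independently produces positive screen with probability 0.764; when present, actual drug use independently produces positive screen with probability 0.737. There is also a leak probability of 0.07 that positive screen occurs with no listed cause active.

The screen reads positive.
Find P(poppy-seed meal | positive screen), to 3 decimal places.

P(poppy-seed meal | positive screen) ≈ 0.578

Under noisy-OR, P(positive screen | causes) = 1 − (1−0.07)·∏(1−qᵢ) over the active causes.
Numerator (weight on configurations with poppy-seed meal): 0.170042 + 0.080228 = 0.250270
Denominator P(positive screen): 0.07×0.697×0.719 + 0.75541×0.697×0.281 + 0.78052×0.303×0.719 + 0.942277×0.303×0.281 = 0.433302
Posterior = 0.250270 / 0.433302 ≈ 0.578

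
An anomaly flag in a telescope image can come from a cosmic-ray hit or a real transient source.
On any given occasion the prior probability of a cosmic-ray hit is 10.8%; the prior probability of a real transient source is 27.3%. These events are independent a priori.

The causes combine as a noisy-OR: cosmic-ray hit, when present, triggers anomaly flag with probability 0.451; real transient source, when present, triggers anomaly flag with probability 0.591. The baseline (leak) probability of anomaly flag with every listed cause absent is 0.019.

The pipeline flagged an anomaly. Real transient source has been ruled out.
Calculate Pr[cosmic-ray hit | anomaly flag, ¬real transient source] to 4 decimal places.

Under noisy-OR, P(anomaly flag | causes) = 1 − (1−0.019)·∏(1−qᵢ) over the active causes.
Weight on cosmic-ray hit=true, given the evidence: 0.461431·0.108 = 0.049835
Denominator P(anomaly flag | ¬real transient source): 0.019·0.892 + 0.461431·0.108 = 0.066783
P(cosmic-ray hit | anomaly flag, ¬real transient source) = 0.049835/0.066783 ≈ 0.7462

Pr[cosmic-ray hit | anomaly flag, ¬real transient source] ≈ 0.7462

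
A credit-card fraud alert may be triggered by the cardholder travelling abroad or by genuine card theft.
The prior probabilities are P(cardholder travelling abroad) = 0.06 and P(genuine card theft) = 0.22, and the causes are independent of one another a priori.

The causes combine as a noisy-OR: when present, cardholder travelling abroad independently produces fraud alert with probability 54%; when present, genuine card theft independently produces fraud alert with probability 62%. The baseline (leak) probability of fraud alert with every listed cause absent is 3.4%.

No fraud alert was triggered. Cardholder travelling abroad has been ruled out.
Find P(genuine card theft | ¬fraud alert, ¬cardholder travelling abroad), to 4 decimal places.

P(genuine card theft | ¬fraud alert, ¬cardholder travelling abroad) ≈ 0.0968

Under noisy-OR, P(fraud alert | causes) = 1 − (1−0.034)·∏(1−qᵢ) over the active causes.
Weight on genuine card theft=true, given the evidence: 0.36708·0.22 = 0.080758
Normalizer over all consistent configurations: 0.966·0.78 + 0.36708·0.22 = 0.834238
Posterior = 0.080758 / 0.834238 ≈ 0.0968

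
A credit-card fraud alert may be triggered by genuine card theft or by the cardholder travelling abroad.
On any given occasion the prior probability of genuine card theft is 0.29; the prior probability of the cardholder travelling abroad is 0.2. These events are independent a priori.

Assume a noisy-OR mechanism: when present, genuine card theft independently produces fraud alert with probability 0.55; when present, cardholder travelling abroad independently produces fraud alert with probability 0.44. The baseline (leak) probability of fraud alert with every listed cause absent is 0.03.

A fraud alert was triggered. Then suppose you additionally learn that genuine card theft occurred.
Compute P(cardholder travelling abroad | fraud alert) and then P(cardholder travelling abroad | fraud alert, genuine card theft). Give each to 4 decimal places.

P(cardholder travelling abroad | fraud alert) ≈ 0.4238; P(cardholder travelling abroad | fraud alert, genuine card theft) ≈ 0.2511

Under noisy-OR, P(fraud alert | causes) = 1 − (1−0.03)·∏(1−qᵢ) over the active causes.
For the numerator, keep only cardholder travelling abroad=true terms: 0.064866 + 0.043822 = 0.108688
Normalizer over all consistent configurations: 0.03×0.71×0.8 + 0.4568×0.71×0.2 + 0.5635×0.29×0.8 + 0.75556×0.29×0.2 = 0.256460
P(cardholder travelling abroad | fraud alert) = 0.108688/0.256460 ≈ 0.4238

Now condition on the additional information:
Sum P(fraud alert|·) weighted by the priors over both values of cardholder travelling abroad:
  P(fraud alert | genuine card theft) = 0.5635×0.8 + 0.75556×0.2
        = 0.450800 + 0.151112 = 0.601912
The terms with cardholder travelling abroad present sum to 0.151112, so
  P(cardholder travelling abroad | fraud alert, genuine card theft) = 0.151112 / 0.601912 ≈ 0.2511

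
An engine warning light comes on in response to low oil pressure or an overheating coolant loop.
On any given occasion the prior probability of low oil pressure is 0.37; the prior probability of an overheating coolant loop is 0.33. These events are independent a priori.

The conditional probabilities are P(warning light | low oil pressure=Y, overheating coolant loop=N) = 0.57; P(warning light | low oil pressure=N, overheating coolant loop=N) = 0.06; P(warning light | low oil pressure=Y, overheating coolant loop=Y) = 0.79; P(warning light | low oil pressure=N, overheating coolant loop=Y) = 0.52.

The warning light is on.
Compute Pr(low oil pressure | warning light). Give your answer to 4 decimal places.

P(warning light) = 0.06·0.63·0.67 + 0.52·0.63·0.33 + 0.57·0.37·0.67 + 0.79·0.37·0.33 = 0.025326 + 0.108108 + 0.141303 + 0.096459 = 0.371196
Of this, 0.237762 comes from 0.141303 + 0.096459 (the low oil pressure=true cases).
Hence the posterior is 0.237762/0.371196 ≈ 0.6405.

Pr(low oil pressure | warning light) ≈ 0.6405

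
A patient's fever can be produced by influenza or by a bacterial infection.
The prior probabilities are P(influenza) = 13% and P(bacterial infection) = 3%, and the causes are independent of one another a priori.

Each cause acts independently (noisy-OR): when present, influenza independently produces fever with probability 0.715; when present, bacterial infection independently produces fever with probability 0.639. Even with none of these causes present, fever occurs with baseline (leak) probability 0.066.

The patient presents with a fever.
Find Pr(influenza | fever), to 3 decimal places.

Under noisy-OR, P(fever | causes) = 1 − (1−0.066)·∏(1−qᵢ) over the active causes.
By total probability over the 4 (influenza, bacterial infection) configurations:
  P(fever) = 0.066*0.87*0.97 + 0.662826*0.87*0.03 + 0.73381*0.13*0.97 + 0.903905*0.13*0.03
        = 0.055697 + 0.017300 + 0.092533 + 0.003525 = 0.169055
Configurations with influenza contribute 0.096058, so
  P(influenza | fever) = 0.096058 / 0.169055 ≈ 0.568

Pr(influenza | fever) ≈ 0.568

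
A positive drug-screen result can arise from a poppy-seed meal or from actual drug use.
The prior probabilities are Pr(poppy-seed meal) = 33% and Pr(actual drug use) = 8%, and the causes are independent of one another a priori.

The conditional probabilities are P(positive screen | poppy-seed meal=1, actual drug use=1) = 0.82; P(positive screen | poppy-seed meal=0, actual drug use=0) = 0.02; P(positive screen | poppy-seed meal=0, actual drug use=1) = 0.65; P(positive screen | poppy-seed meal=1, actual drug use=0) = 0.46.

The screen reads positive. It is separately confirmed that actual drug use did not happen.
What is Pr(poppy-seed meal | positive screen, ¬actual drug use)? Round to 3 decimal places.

Pr(poppy-seed meal | positive screen, ¬actual drug use) ≈ 0.919

Numerator (weight on configurations with poppy-seed meal): 0.46·0.33 = 0.151800
Denominator P(positive screen | ¬actual drug use): 0.02·0.67 + 0.46·0.33 = 0.165200
P(poppy-seed meal | positive screen, ¬actual drug use) = 0.151800/0.165200 ≈ 0.919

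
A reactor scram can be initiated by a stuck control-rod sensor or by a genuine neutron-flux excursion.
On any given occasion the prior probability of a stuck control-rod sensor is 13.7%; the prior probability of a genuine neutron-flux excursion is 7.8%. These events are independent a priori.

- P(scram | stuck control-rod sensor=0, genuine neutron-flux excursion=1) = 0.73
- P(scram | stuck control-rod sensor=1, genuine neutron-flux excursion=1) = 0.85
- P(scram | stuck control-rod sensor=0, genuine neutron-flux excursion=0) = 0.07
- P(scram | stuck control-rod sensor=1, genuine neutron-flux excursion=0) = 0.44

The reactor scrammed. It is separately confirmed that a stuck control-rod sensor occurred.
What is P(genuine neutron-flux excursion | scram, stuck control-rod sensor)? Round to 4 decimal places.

P(scram | stuck control-rod sensor) = 0.44·0.922 + 0.85·0.078 = 0.405680 + 0.066300 = 0.471980
Of this, 0.066300 comes from 0.85·0.078 (the genuine neutron-flux excursion=true cases).
So P(genuine neutron-flux excursion | scram, stuck control-rod sensor) = 0.066300/0.471980 ≈ 0.1405.

P(genuine neutron-flux excursion | scram, stuck control-rod sensor) ≈ 0.1405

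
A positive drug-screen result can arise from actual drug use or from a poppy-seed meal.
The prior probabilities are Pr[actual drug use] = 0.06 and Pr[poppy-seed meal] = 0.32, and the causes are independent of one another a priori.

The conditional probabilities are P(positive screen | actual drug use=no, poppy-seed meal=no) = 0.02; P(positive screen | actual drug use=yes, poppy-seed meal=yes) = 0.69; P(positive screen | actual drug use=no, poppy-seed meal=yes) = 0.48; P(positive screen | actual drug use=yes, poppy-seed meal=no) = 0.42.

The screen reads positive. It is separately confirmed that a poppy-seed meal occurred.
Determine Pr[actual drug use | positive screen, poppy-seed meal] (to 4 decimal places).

Pr[actual drug use | positive screen, poppy-seed meal] ≈ 0.0840

P(positive screen | poppy-seed meal) = 0.48×0.94 + 0.69×0.06 = 0.451200 + 0.041400 = 0.492600
Of this, 0.041400 comes from 0.69×0.06 (the actual drug use=true cases).
So P(actual drug use | positive screen, poppy-seed meal) = 0.041400/0.492600 ≈ 0.0840.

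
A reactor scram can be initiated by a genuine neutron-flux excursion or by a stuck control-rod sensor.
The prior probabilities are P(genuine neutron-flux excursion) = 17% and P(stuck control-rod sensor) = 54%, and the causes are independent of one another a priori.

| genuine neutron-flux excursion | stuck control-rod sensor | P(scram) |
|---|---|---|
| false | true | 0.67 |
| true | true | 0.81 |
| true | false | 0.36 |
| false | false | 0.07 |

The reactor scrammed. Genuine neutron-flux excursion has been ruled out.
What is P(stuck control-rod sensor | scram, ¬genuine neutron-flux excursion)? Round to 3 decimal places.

P(stuck control-rod sensor | scram, ¬genuine neutron-flux excursion) ≈ 0.918

Sum P(scram|·) weighted by the priors over both values of stuck control-rod sensor:
  P(scram | ¬genuine neutron-flux excursion) = 0.07×0.46 + 0.67×0.54
        = 0.032200 + 0.361800 = 0.394000
The terms with stuck control-rod sensor present sum to 0.361800, so
  P(stuck control-rod sensor | scram, ¬genuine neutron-flux excursion) = 0.361800 / 0.394000 ≈ 0.918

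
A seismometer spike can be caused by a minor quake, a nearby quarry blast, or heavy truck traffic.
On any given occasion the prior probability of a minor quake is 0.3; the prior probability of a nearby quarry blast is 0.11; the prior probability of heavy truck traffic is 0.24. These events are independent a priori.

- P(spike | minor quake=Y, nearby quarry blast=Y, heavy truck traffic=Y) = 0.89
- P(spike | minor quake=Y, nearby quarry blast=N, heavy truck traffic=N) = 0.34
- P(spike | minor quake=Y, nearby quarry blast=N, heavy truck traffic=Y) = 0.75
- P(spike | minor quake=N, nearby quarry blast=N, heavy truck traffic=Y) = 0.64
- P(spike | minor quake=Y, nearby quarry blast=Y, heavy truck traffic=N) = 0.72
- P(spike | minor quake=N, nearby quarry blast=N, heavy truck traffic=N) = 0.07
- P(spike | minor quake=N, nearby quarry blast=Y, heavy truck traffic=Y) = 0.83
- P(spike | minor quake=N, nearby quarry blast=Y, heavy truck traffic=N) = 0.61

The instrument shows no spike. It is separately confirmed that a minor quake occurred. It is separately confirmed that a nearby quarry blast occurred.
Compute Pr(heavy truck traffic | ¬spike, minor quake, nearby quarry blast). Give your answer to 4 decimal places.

P(¬spike | minor quake, nearby quarry blast) = 0.28·0.76 + 0.11·0.24 = 0.212800 + 0.026400 = 0.239200
Of this, 0.026400 comes from 0.11·0.24 (the heavy truck traffic=true cases).
P(heavy truck traffic | ¬spike, minor quake, nearby quarry blast) = 0.026400 / 0.239200 ≈ 0.1104

Pr(heavy truck traffic | ¬spike, minor quake, nearby quarry blast) ≈ 0.1104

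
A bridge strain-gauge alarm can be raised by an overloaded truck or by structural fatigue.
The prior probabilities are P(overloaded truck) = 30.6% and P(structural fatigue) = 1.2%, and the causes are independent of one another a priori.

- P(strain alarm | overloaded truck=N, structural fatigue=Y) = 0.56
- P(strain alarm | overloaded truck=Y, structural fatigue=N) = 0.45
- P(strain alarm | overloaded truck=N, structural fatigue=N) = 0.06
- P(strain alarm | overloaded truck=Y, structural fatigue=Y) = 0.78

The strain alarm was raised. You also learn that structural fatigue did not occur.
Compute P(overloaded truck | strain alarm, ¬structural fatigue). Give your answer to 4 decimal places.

P(overloaded truck | strain alarm, ¬structural fatigue) ≈ 0.7678

Enumerate both values of overloaded truck and weight by the priors:
  P(strain alarm | ¬structural fatigue) = 0.06·0.694 + 0.45·0.306
        = 0.041640 + 0.137700 = 0.179340
Keeping only the overloaded truck-present terms gives 0.137700, so
  P(overloaded truck | strain alarm, ¬structural fatigue) = 0.137700 / 0.179340 ≈ 0.7678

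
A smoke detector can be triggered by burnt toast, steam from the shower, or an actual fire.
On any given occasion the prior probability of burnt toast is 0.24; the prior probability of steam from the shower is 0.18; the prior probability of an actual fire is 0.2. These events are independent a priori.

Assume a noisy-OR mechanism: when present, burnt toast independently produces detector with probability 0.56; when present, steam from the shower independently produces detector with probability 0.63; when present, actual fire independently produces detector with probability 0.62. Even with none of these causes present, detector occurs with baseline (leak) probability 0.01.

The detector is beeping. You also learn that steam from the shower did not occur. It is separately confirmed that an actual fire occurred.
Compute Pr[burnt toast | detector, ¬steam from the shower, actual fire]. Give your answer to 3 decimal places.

Pr[burnt toast | detector, ¬steam from the shower, actual fire] ≈ 0.297

Under noisy-OR, P(detector | causes) = 1 − (1−0.01)·∏(1−qᵢ) over the active causes.
Weight on burnt toast=true, given the evidence: 0.834472*0.24 = 0.200273
Denominator P(detector | ¬steam from the shower, actual fire): 0.6238*0.76 + 0.834472*0.24 = 0.674361
Posterior = 0.200273 / 0.674361 ≈ 0.297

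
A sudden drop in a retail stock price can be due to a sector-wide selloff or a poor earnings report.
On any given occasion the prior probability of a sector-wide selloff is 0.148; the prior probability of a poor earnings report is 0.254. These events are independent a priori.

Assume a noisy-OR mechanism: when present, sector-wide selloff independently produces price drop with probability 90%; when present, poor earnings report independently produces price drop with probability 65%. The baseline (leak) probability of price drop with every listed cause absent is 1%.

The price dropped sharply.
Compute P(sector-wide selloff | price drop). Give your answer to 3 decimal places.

P(sector-wide selloff | price drop) ≈ 0.479

Under noisy-OR, P(price drop | causes) = 1 − (1−0.01)·∏(1−qᵢ) over the active causes.
Sum P(price drop|·) weighted by the priors over the 4 (sector-wide selloff, poor earnings report) configurations:
  P(price drop) = 0.01*0.852*0.746 + 0.6535*0.852*0.254 + 0.901*0.148*0.746 + 0.96535*0.148*0.254
        = 0.006356 + 0.141423 + 0.099478 + 0.036289 = 0.283546
Keeping only the sector-wide selloff-present terms gives 0.135767, so
  P(sector-wide selloff | price drop) = 0.135767 / 0.283546 ≈ 0.479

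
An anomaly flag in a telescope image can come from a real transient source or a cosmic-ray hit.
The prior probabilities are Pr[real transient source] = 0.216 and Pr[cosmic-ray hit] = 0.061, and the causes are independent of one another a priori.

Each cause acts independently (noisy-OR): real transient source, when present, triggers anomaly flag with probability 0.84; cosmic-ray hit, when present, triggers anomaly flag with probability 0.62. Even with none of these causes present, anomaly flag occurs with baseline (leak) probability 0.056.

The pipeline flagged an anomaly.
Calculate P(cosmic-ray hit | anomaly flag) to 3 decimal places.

Under noisy-OR, P(anomaly flag | causes) = 1 − (1−0.056)·∏(1−qᵢ) over the active causes.
Enumerate the 4 (real transient source, cosmic-ray hit) configurations and weight by the priors:
  P(anomaly flag) = 0.056·0.784·0.939 + 0.64128·0.784·0.061 + 0.84896·0.216·0.939 + 0.942605·0.216·0.061
        = 0.041226 + 0.030669 + 0.172189 + 0.012420 = 0.256504
Keeping only the cosmic-ray hit-present terms gives 0.043089, so
  P(cosmic-ray hit | anomaly flag) = 0.043089 / 0.256504 ≈ 0.168

P(cosmic-ray hit | anomaly flag) ≈ 0.168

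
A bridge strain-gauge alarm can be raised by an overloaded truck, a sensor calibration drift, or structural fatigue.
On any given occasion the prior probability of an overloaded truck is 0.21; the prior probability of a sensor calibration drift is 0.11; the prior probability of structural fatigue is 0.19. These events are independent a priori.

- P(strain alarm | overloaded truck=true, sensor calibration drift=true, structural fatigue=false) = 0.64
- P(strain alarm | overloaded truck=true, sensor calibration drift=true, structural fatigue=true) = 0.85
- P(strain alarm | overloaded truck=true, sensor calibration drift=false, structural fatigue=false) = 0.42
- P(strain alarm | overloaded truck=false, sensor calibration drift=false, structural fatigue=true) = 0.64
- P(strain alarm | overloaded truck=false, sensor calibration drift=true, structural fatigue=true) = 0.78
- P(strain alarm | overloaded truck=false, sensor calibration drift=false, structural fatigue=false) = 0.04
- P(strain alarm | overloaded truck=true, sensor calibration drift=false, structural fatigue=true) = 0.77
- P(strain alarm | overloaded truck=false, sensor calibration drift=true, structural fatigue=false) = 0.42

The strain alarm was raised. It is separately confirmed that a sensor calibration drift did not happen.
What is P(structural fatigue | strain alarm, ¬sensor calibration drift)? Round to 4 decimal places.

P(structural fatigue | strain alarm, ¬sensor calibration drift) ≈ 0.5665

P(strain alarm | ¬sensor calibration drift) = 0.04·0.79·0.81 + 0.64·0.79·0.19 + 0.42·0.21·0.81 + 0.77·0.21·0.19 = 0.025596 + 0.096064 + 0.071442 + 0.030723 = 0.223825
The structural fatigue-present share is 0.096064 + 0.030723 = 0.126787.
P(structural fatigue | strain alarm, ¬sensor calibration drift) = 0.126787 / 0.223825 ≈ 0.5665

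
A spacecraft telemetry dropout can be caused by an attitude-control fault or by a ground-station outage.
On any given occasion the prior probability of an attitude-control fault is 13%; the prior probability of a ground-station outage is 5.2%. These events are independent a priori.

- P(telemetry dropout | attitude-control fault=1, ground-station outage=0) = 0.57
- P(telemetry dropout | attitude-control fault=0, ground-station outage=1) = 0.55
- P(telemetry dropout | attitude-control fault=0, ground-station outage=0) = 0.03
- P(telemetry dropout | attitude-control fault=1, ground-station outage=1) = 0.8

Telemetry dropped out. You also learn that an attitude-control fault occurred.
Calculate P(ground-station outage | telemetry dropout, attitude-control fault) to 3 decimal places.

P(telemetry dropout | attitude-control fault) = 0.57*0.948 + 0.8*0.052 = 0.540360 + 0.041600 = 0.581960
Restricting to configurations with ground-station outage present: 0.8*0.052 = 0.041600.
So P(ground-station outage | telemetry dropout, attitude-control fault) = 0.041600/0.581960 ≈ 0.071.

P(ground-station outage | telemetry dropout, attitude-control fault) ≈ 0.071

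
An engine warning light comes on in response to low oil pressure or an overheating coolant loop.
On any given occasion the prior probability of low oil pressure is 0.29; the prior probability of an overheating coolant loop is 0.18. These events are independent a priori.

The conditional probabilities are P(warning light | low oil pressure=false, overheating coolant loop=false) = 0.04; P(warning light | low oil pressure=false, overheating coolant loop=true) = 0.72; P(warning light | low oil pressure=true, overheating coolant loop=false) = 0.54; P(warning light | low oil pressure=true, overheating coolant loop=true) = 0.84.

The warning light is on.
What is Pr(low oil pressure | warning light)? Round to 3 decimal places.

Pr(low oil pressure | warning light) ≈ 0.599

Enumerate the 4 (low oil pressure, overheating coolant loop) configurations and weight by the priors:
  P(warning light) = 0.04×0.71×0.82 + 0.72×0.71×0.18 + 0.54×0.29×0.82 + 0.84×0.29×0.18
        = 0.023288 + 0.092016 + 0.128412 + 0.043848 = 0.287564
Keeping only the low oil pressure-present terms gives 0.172260, so
  P(low oil pressure | warning light) = 0.172260 / 0.287564 ≈ 0.599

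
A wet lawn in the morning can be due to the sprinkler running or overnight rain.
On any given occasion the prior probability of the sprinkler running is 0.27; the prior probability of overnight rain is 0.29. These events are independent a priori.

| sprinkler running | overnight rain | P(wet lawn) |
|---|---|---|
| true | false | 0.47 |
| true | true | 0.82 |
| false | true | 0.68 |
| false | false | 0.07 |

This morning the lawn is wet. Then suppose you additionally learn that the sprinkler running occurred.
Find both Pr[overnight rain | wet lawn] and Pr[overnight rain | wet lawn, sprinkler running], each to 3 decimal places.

Pr[overnight rain | wet lawn] ≈ 0.622; Pr[overnight rain | wet lawn, sprinkler running] ≈ 0.416

For the numerator, keep only overnight rain=true terms: 0.143956 + 0.064206 = 0.208162
The normalizing constant is 0.07·0.73·0.71 + 0.68·0.73·0.29 + 0.47·0.27·0.71 + 0.82·0.27·0.29 = 0.334542
P(overnight rain | wet lawn) = 0.208162/0.334542 ≈ 0.622

Now also conditioning on sprinkler running=true:
Sum P(wet lawn|·) weighted by the priors over both values of overnight rain:
  P(wet lawn | sprinkler running) = 0.47×0.71 + 0.82×0.29
        = 0.333700 + 0.237800 = 0.571500
Keeping only the overnight rain-present terms gives 0.237800, so
  P(overnight rain | wet lawn, sprinkler running) = 0.237800 / 0.571500 ≈ 0.416
This is intercausal reasoning (explaining away): once sprinkler running accounts for the wet lawn, overnight rain becomes less likely.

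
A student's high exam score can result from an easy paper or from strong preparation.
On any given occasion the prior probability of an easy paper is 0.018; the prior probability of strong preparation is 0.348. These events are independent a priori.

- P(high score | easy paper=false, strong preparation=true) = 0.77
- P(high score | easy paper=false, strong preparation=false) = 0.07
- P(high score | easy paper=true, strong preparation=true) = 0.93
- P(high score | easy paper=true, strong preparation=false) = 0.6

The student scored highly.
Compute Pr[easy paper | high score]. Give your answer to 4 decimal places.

By total probability over the 4 (easy paper, strong preparation) configurations:
  P(high score) = 0.07·0.982·0.652 + 0.77·0.982·0.348 + 0.6·0.018·0.652 + 0.93·0.018·0.348
        = 0.044818 + 0.263137 + 0.007042 + 0.005826 = 0.320823
Keeping only the easy paper-present terms gives 0.012868, so
  P(easy paper | high score) = 0.012868 / 0.320823 ≈ 0.0401

Pr[easy paper | high score] ≈ 0.0401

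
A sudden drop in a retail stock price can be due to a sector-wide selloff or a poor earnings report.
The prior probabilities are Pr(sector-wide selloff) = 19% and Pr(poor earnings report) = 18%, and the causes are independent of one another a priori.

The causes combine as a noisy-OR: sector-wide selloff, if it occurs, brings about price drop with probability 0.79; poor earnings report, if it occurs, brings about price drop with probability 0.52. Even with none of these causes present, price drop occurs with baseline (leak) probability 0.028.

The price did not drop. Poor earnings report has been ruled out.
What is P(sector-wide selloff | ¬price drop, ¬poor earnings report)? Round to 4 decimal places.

P(sector-wide selloff | ¬price drop, ¬poor earnings report) ≈ 0.0469

Under noisy-OR, P(price drop | causes) = 1 − (1−0.028)·∏(1−qᵢ) over the active causes.
P(¬price drop | ¬poor earnings report) = 0.972·0.81 + 0.20412·0.19 = 0.787320 + 0.038783 = 0.826103
The sector-wide selloff-present share is 0.20412·0.19 = 0.038783.
So P(sector-wide selloff | ¬price drop, ¬poor earnings report) = 0.038783/0.826103 ≈ 0.0469.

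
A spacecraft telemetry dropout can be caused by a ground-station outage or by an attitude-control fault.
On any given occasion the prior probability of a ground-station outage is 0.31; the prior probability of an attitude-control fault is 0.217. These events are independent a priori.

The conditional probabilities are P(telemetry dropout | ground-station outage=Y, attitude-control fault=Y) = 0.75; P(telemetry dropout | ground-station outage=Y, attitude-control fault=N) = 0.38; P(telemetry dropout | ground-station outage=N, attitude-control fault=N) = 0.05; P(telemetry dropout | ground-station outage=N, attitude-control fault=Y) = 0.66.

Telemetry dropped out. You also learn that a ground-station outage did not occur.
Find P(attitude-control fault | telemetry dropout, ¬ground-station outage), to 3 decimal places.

P(telemetry dropout | ¬ground-station outage) = 0.05·0.783 + 0.66·0.217 = 0.039150 + 0.143220 = 0.182370
The attitude-control fault-present share is 0.66·0.217 = 0.143220.
Hence the posterior is 0.143220/0.182370 ≈ 0.785.

P(attitude-control fault | telemetry dropout, ¬ground-station outage) ≈ 0.785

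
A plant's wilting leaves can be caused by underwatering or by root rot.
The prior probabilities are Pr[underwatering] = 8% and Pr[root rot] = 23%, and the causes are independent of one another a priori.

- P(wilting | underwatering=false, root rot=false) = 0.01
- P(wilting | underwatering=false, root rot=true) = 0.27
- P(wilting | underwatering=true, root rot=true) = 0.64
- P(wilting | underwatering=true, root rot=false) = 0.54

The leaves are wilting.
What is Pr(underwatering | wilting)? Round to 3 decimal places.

By total probability over the 4 (underwatering, root rot) configurations:
  P(wilting) = 0.01*0.92*0.77 + 0.27*0.92*0.23 + 0.54*0.08*0.77 + 0.64*0.08*0.23
        = 0.007084 + 0.057132 + 0.033264 + 0.011776 = 0.109256
Keeping only the underwatering-present terms gives 0.045040, so
  P(underwatering | wilting) = 0.045040 / 0.109256 ≈ 0.412

Pr(underwatering | wilting) ≈ 0.412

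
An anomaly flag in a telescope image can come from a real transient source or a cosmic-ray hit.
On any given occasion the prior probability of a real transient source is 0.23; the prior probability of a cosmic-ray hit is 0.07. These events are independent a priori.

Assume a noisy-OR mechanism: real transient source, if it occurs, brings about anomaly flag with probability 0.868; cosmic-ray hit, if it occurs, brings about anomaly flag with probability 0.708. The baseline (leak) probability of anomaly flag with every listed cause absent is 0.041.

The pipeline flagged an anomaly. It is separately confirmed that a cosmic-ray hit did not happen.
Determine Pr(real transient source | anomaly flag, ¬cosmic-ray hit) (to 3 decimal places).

Under noisy-OR, P(anomaly flag | causes) = 1 − (1−0.041)·∏(1−qᵢ) over the active causes.
For the numerator, keep only real transient source=true terms: 0.873412*0.23 = 0.200885
Denominator P(anomaly flag | ¬cosmic-ray hit): 0.041*0.77 + 0.873412*0.23 = 0.232455
Posterior = 0.200885 / 0.232455 ≈ 0.864

Pr(real transient source | anomaly flag, ¬cosmic-ray hit) ≈ 0.864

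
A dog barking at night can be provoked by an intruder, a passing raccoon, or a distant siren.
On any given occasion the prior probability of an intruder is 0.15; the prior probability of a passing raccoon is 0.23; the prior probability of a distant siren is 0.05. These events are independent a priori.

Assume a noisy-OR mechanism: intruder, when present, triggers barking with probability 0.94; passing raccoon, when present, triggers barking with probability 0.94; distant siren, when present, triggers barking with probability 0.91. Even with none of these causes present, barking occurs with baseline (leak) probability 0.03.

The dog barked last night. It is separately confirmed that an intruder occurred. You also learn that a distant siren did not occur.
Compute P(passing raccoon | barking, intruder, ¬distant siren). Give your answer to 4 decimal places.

Under noisy-OR, P(barking | causes) = 1 − (1−0.03)·∏(1−qᵢ) over the active causes.
Enumerate both values of passing raccoon and weight by the priors:
  P(barking | intruder, ¬distant siren) = 0.9418×0.77 + 0.996508×0.23
        = 0.725186 + 0.229197 = 0.954383
The terms with passing raccoon present sum to 0.229197, so
  P(passing raccoon | barking, intruder, ¬distant siren) = 0.229197 / 0.954383 ≈ 0.2402

P(passing raccoon | barking, intruder, ¬distant siren) ≈ 0.2402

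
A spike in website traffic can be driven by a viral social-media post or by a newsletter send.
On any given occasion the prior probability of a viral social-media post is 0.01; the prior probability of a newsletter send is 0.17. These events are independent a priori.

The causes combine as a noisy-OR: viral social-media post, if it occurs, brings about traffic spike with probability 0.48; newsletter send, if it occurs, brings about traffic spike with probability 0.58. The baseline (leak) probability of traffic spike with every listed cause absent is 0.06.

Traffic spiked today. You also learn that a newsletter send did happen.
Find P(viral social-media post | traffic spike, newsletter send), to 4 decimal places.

Under noisy-OR, P(traffic spike | causes) = 1 − (1−0.06)·∏(1−qᵢ) over the active causes.
By total probability over both values of viral social-media post:
  P(traffic spike | newsletter send) = 0.6052*0.99 + 0.794704*0.01
        = 0.599148 + 0.007947 = 0.607095
Configurations with viral social-media post contribute 0.007947, so
  P(viral social-media post | traffic spike, newsletter send) = 0.007947 / 0.607095 ≈ 0.0131

P(viral social-media post | traffic spike, newsletter send) ≈ 0.0131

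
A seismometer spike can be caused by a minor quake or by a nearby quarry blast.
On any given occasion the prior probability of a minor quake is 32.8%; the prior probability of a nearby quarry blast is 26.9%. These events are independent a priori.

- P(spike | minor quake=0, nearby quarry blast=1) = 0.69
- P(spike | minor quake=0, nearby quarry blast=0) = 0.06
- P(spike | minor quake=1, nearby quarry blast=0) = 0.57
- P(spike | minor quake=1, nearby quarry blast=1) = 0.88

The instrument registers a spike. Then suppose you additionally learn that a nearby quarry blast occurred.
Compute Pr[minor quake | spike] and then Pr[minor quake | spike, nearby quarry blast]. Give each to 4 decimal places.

Pr[minor quake | spike] ≈ 0.5816; Pr[minor quake | spike, nearby quarry blast] ≈ 0.3837

P(spike) = 0.06×0.672×0.731 + 0.69×0.672×0.269 + 0.57×0.328×0.731 + 0.88×0.328×0.269 = 0.029474 + 0.124730 + 0.136668 + 0.077644 = 0.368516
Restricting to configurations with minor quake present: 0.136668 + 0.077644 = 0.214312.
So P(minor quake | spike) = 0.214312/0.368516 ≈ 0.5816.

With the extra evidence:
Weight on minor quake=true, given the evidence: 0.88*0.328 = 0.288640
The normalizing constant is 0.69*0.672 + 0.88*0.328 = 0.752320
Posterior = 0.288640 / 0.752320 ≈ 0.3837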